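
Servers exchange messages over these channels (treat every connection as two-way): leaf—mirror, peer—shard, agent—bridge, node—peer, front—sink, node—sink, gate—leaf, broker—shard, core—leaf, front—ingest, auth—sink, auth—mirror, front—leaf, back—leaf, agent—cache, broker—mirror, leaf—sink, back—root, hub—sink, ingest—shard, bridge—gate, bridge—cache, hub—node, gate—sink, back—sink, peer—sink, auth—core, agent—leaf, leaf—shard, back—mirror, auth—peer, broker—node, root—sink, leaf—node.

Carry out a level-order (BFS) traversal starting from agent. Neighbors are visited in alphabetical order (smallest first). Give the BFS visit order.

agent → bridge → cache → leaf → gate → back → core → front → mirror → node → shard → sink → root → auth → ingest → broker → hub → peer

Visit agent; enqueue bridge, cache, leaf → queue [bridge, cache, leaf]
Visit bridge; enqueue gate → queue [cache, leaf, gate]
Visit cache → queue [leaf, gate]
Visit leaf; enqueue back, core, front, mirror, node, shard, sink → queue [gate, back, core, front, mirror, node, shard, sink]
Visit gate → queue [back, core, front, mirror, node, shard, sink]
Visit back; enqueue root → queue [core, front, mirror, node, shard, sink, root]
Visit core; enqueue auth → queue [front, mirror, node, shard, sink, root, auth]
Visit front; enqueue ingest → queue [mirror, node, shard, sink, root, auth, ingest]
Visit mirror; enqueue broker → queue [node, shard, sink, root, auth, ingest, broker]
Visit node; enqueue hub, peer → queue [shard, sink, root, auth, ingest, broker, hub, peer]
Visit shard → queue [sink, root, auth, ingest, broker, hub, peer]
Visit sink → queue [root, auth, ingest, broker, hub, peer]
Visit root → queue [auth, ingest, broker, hub, peer]
Visit auth → queue [ingest, broker, hub, peer]
Visit ingest → queue [broker, hub, peer]
Visit broker → queue [hub, peer]
Visit hub → queue [peer]
Visit peer → queue []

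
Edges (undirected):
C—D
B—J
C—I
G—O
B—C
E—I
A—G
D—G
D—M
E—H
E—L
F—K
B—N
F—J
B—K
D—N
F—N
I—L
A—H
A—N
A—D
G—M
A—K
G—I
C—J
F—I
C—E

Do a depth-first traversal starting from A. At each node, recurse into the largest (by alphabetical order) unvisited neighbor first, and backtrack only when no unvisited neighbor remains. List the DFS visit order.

A, N, F, K, B, J, C, I, L, E, H, G, O, M, D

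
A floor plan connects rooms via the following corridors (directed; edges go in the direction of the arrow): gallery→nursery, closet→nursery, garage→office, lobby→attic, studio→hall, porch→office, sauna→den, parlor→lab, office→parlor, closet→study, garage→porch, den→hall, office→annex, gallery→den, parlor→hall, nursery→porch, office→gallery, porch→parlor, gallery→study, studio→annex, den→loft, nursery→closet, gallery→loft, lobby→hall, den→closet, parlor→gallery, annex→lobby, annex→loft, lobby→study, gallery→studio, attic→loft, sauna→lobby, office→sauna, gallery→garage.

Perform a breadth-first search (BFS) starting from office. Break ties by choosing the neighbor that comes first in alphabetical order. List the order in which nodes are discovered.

office, annex, gallery, parlor, sauna, lobby, loft, den, garage, nursery, studio, study, hall, lab, attic, closet, porch

Visit office; enqueue annex, gallery, parlor, sauna → queue [annex, gallery, parlor, sauna]
Visit annex; enqueue lobby, loft → queue [gallery, parlor, sauna, lobby, loft]
Visit gallery; enqueue den, garage, nursery, studio, study → queue [parlor, sauna, lobby, loft, den, garage, nursery, studio, study]
Visit parlor; enqueue hall, lab → queue [sauna, lobby, loft, den, garage, nursery, studio, study, hall, lab]
Visit sauna → queue [lobby, loft, den, garage, nursery, studio, study, hall, lab]
Visit lobby; enqueue attic → queue [loft, den, garage, nursery, studio, study, hall, lab, attic]
Visit loft → queue [den, garage, nursery, studio, study, hall, lab, attic]
Visit den; enqueue closet → queue [garage, nursery, studio, study, hall, lab, attic, closet]
Visit garage; enqueue porch → queue [nursery, studio, study, hall, lab, attic, closet, porch]
Visit nursery → queue [studio, study, hall, lab, attic, closet, porch]
Visit studio → queue [study, hall, lab, attic, closet, porch]
Visit study → queue [hall, lab, attic, closet, porch]
Visit hall → queue [lab, attic, closet, porch]
Visit lab → queue [attic, closet, porch]
Visit attic → queue [closet, porch]
Visit closet → queue [porch]
Visit porch → queue []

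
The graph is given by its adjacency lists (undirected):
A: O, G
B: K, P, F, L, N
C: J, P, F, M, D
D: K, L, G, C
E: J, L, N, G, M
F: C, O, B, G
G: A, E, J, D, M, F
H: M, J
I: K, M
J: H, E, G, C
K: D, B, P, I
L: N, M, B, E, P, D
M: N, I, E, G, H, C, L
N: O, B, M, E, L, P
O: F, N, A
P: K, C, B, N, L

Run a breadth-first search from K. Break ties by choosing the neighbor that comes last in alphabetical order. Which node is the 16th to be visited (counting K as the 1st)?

A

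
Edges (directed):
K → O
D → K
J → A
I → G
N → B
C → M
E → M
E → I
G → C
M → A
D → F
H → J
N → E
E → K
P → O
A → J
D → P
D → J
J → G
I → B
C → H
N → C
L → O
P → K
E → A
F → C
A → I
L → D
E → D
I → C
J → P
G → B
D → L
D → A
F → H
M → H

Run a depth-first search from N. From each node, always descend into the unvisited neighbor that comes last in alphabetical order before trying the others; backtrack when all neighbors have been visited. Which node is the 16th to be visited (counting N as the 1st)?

Visit N
N → E
E → M
M → H
H → J
J → P
P → O
P → K
J → G
G → C
G → B
J → A
A → I
E → D
D → L
D → F

Visit order: N, E, M, H, J, P, O, K, G, C, B, A, I, D, L, F

F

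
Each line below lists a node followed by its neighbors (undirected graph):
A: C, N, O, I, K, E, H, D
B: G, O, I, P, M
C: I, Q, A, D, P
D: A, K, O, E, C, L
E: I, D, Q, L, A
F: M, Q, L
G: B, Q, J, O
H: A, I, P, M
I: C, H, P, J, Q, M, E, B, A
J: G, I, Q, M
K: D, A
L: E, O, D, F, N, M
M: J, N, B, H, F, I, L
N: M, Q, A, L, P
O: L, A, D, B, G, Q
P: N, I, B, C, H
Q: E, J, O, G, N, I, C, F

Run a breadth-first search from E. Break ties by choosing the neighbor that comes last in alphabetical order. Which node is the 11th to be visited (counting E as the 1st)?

Visit E; enqueue Q, L, I, D, A → queue [Q, L, I, D, A]
Visit Q; enqueue O, N, J, G, F, C → queue [L, I, D, A, O, N, J, G, F, C]
Visit L; enqueue M → queue [I, D, A, O, N, J, G, F, C, M]
Visit I; enqueue P, H, B → queue [D, A, O, N, J, G, F, C, M, P, H, B]
Visit D; enqueue K → queue [A, O, N, J, G, F, C, M, P, H, B, K]
Visit A → queue [O, N, J, G, F, C, M, P, H, B, K]
Visit O → queue [N, J, G, F, C, M, P, H, B, K]
Visit N → queue [J, G, F, C, M, P, H, B, K]
Visit J → queue [G, F, C, M, P, H, B, K]
Visit G → queue [F, C, M, P, H, B, K]
Visit F → queue [C, M, P, H, B, K]
Visit C → queue [M, P, H, B, K]
Visit M → queue [P, H, B, K]
Visit P → queue [H, B, K]
Visit H → queue [B, K]
Visit B → queue [K]
Visit K → queue []

Visit order: E, Q, L, I, D, A, O, N, J, G, F, C, M, P, H, B, K

F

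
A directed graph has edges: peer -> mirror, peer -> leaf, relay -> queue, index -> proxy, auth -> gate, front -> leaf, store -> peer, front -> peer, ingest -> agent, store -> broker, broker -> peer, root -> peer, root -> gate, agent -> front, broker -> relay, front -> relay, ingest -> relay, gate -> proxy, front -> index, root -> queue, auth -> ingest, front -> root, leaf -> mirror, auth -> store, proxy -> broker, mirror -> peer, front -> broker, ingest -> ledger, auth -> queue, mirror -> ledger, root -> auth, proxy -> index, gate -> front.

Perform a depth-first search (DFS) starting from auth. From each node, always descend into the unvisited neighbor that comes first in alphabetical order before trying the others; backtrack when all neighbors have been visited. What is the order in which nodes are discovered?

auth → gate → front → broker → peer → leaf → mirror → ledger → relay → queue → index → proxy → root → ingest → agent → store

Visit auth
auth → gate
gate → front
front → broker
broker → peer
peer → leaf
leaf → mirror
mirror → ledger
broker → relay
relay → queue
front → index
index → proxy
front → root
auth → ingest
ingest → agent
auth → store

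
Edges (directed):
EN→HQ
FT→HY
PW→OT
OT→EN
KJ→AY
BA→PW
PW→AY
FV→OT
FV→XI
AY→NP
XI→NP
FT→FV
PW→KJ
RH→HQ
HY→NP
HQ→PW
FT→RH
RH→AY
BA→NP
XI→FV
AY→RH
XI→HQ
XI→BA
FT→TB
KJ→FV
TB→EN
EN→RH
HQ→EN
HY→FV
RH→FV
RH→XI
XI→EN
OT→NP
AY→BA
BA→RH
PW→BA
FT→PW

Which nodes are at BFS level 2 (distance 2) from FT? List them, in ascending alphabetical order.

Level 0: FT
Level 1: FV, HY, PW, RH, TB
Level 2: AY, BA, EN, HQ, KJ, NP, OT, XI

AY, BA, EN, HQ, KJ, NP, OT, XI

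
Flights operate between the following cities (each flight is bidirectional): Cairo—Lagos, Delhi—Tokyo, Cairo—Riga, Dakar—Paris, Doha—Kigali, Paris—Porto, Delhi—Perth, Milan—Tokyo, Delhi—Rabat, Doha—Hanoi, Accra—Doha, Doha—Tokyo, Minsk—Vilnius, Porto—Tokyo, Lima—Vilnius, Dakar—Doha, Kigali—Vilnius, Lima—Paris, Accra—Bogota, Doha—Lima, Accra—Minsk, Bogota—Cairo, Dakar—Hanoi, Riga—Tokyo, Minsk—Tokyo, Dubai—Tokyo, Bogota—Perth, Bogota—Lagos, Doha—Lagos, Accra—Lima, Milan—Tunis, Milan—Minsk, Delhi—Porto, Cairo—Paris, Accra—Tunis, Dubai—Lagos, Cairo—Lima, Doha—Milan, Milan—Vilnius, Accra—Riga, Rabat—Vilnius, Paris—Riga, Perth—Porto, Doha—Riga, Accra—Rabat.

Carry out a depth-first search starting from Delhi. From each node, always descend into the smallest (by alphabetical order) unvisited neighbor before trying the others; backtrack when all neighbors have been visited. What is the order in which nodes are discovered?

Visit Delhi
Delhi → Perth
Perth → Bogota
Bogota → Accra
Accra → Doha
Doha → Dakar
Dakar → Hanoi
Dakar → Paris
Paris → Cairo
Cairo → Lagos
Lagos → Dubai
Dubai → Tokyo
Tokyo → Milan
Milan → Minsk
Minsk → Vilnius
Vilnius → Kigali
Vilnius → Lima
Vilnius → Rabat
Milan → Tunis
Tokyo → Porto
Tokyo → Riga

Delhi, Perth, Bogota, Accra, Doha, Dakar, Hanoi, Paris, Cairo, Lagos, Dubai, Tokyo, Milan, Minsk, Vilnius, Kigali, Lima, Rabat, Tunis, Porto, Riga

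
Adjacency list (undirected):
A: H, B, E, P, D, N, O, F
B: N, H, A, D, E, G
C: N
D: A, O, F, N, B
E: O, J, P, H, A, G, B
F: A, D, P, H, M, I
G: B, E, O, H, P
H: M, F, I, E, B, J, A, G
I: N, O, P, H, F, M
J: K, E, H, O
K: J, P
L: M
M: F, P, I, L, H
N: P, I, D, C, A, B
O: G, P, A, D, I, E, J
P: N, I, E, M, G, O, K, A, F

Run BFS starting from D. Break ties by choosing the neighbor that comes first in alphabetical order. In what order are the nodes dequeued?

D, A, B, F, N, O, E, H, P, G, I, M, C, J, K, L

Visit D; enqueue A, B, F, N, O → queue [A, B, F, N, O]
Visit A; enqueue E, H, P → queue [B, F, N, O, E, H, P]
Visit B; enqueue G → queue [F, N, O, E, H, P, G]
Visit F; enqueue I, M → queue [N, O, E, H, P, G, I, M]
Visit N; enqueue C → queue [O, E, H, P, G, I, M, C]
Visit O; enqueue J → queue [E, H, P, G, I, M, C, J]
Visit E → queue [H, P, G, I, M, C, J]
Visit H → queue [P, G, I, M, C, J]
Visit P; enqueue K → queue [G, I, M, C, J, K]
Visit G → queue [I, M, C, J, K]
Visit I → queue [M, C, J, K]
Visit M; enqueue L → queue [C, J, K, L]
Visit C → queue [J, K, L]
Visit J → queue [K, L]
Visit K → queue [L]
Visit L → queue []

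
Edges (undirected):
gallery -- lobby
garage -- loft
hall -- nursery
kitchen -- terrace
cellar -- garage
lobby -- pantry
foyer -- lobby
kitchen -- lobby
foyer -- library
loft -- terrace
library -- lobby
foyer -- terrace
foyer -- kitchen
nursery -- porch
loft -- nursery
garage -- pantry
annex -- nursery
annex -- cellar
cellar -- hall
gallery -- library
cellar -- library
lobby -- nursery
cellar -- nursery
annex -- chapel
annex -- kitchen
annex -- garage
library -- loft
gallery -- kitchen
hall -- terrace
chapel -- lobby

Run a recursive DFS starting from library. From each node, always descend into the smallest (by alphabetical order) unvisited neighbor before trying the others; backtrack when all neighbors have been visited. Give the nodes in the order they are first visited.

Visit library
library → cellar
cellar → annex
annex → chapel
chapel → lobby
lobby → foyer
foyer → kitchen
kitchen → gallery
kitchen → terrace
terrace → hall
hall → nursery
nursery → loft
loft → garage
garage → pantry
nursery → porch

library → cellar → annex → chapel → lobby → foyer → kitchen → gallery → terrace → hall → nursery → loft → garage → pantry → porch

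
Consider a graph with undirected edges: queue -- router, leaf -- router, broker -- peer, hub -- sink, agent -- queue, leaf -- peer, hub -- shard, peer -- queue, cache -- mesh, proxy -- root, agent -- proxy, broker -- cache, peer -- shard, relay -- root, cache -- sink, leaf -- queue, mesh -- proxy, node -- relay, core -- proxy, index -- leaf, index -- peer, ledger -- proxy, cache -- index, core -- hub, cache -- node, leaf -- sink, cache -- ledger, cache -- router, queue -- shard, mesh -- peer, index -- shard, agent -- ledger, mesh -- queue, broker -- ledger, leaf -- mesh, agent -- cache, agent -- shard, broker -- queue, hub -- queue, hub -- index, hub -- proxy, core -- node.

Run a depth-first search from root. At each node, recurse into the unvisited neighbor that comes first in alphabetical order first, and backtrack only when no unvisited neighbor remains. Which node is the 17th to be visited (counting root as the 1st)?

sink

Visit root
root → proxy
proxy → agent
agent → cache
cache → broker
broker → ledger
broker → peer
peer → index
index → hub
hub → core
core → node
node → relay
hub → queue
queue → leaf
leaf → mesh
leaf → router
leaf → sink
queue → shard

Visit order: root, proxy, agent, cache, broker, ledger, peer, index, hub, core, node, relay, queue, leaf, mesh, router, sink, shard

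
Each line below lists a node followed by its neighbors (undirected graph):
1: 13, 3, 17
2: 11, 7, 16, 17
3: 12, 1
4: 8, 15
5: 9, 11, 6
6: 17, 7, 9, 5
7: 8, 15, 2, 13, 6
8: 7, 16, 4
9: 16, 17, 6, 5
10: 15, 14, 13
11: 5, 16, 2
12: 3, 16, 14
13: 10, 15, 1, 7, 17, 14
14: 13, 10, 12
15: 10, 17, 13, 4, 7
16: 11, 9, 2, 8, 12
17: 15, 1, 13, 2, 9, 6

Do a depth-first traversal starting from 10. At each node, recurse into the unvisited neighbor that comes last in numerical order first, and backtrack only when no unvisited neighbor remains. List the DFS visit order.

Visit 10
10 → 15
15 → 17
17 → 13
13 → 14
14 → 12
12 → 16
16 → 11
11 → 5
5 → 9
9 → 6
6 → 7
7 → 8
8 → 4
7 → 2
12 → 3
3 → 1

10 -> 15 -> 17 -> 13 -> 14 -> 12 -> 16 -> 11 -> 5 -> 9 -> 6 -> 7 -> 8 -> 4 -> 2 -> 3 -> 1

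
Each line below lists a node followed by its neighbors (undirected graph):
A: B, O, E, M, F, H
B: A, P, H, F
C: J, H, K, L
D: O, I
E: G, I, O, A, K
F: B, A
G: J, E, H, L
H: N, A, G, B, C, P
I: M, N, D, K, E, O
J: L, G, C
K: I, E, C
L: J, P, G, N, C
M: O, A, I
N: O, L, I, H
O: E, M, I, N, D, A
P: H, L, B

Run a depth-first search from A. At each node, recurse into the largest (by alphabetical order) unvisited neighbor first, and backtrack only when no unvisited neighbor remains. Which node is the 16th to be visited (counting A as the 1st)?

F

Visit A
A → O
O → N
N → L
L → P
P → H
H → G
G → J
J → C
C → K
K → I
I → M
I → E
I → D
H → B
B → F

Visit order: A, O, N, L, P, H, G, J, C, K, I, M, E, D, B, F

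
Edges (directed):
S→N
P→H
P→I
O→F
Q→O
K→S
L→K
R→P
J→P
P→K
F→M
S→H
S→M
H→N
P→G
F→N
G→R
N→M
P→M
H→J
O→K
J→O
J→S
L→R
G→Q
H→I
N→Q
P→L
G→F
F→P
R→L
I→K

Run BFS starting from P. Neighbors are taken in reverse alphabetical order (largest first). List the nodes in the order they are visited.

Visit P; enqueue M, L, K, I, H, G → queue [M, L, K, I, H, G]
Visit M → queue [L, K, I, H, G]
Visit L; enqueue R → queue [K, I, H, G, R]
Visit K; enqueue S → queue [I, H, G, R, S]
Visit I → queue [H, G, R, S]
Visit H; enqueue N, J → queue [G, R, S, N, J]
Visit G; enqueue Q, F → queue [R, S, N, J, Q, F]
Visit R → queue [S, N, J, Q, F]
Visit S → queue [N, J, Q, F]
Visit N → queue [J, Q, F]
Visit J; enqueue O → queue [Q, F, O]
Visit Q → queue [F, O]
Visit F → queue [O]
Visit O → queue []

P, M, L, K, I, H, G, R, S, N, J, Q, F, O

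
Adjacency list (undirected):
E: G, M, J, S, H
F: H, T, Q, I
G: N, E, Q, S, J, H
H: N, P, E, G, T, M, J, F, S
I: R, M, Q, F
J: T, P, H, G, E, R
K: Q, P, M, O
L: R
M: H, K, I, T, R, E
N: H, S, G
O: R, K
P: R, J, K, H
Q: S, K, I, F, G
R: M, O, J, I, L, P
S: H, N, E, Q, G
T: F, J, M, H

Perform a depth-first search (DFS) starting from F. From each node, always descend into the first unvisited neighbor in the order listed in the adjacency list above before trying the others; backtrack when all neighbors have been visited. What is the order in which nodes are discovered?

Visit F
F → H
H → N
N → S
S → E
E → G
G → Q
Q → K
K → P
P → R
R → M
M → I
M → T
T → J
R → O
R → L

F -> H -> N -> S -> E -> G -> Q -> K -> P -> R -> M -> I -> T -> J -> O -> L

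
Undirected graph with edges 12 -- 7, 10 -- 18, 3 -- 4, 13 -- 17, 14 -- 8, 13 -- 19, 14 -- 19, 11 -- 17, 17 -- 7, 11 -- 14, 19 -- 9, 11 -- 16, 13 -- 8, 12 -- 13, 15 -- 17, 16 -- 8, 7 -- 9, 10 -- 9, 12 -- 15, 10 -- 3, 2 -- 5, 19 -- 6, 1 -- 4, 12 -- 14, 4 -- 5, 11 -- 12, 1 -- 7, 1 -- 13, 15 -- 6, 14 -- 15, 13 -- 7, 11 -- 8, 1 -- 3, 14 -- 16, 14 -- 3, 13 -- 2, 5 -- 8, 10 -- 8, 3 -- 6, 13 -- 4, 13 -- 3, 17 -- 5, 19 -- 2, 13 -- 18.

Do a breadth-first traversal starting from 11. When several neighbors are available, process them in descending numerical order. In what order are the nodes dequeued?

11 -> 17 -> 16 -> 14 -> 12 -> 8 -> 15 -> 13 -> 7 -> 5 -> 19 -> 3 -> 10 -> 6 -> 18 -> 4 -> 2 -> 1 -> 9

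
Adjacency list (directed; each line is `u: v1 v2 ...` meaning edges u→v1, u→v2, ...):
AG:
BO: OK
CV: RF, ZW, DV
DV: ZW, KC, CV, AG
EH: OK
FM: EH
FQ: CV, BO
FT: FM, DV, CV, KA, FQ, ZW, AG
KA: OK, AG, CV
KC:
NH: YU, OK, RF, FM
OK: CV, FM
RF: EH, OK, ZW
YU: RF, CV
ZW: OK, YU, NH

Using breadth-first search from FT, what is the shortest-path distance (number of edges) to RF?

Level 0: FT
Level 1: AG, CV, DV, FM, FQ, KA, ZW
Level 2: BO, EH, KC, NH, OK, RF, YU
RF first appears at level 2.

2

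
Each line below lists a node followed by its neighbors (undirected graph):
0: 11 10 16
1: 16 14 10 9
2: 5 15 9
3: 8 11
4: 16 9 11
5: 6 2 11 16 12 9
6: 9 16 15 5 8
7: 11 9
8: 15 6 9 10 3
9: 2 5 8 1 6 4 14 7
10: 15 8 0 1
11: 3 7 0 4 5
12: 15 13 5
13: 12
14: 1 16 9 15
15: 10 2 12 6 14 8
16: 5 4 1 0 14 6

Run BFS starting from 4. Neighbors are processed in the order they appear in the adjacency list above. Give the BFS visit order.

4 -> 16 -> 9 -> 11 -> 5 -> 1 -> 0 -> 14 -> 6 -> 2 -> 8 -> 7 -> 3 -> 12 -> 10 -> 15 -> 13

Visit 4; enqueue 16, 9, 11 → queue [16, 9, 11]
Visit 16; enqueue 5, 1, 0, 14, 6 → queue [9, 11, 5, 1, 0, 14, 6]
Visit 9; enqueue 2, 8, 7 → queue [11, 5, 1, 0, 14, 6, 2, 8, 7]
Visit 11; enqueue 3 → queue [5, 1, 0, 14, 6, 2, 8, 7, 3]
Visit 5; enqueue 12 → queue [1, 0, 14, 6, 2, 8, 7, 3, 12]
Visit 1; enqueue 10 → queue [0, 14, 6, 2, 8, 7, 3, 12, 10]
Visit 0 → queue [14, 6, 2, 8, 7, 3, 12, 10]
Visit 14; enqueue 15 → queue [6, 2, 8, 7, 3, 12, 10, 15]
Visit 6 → queue [2, 8, 7, 3, 12, 10, 15]
Visit 2 → queue [8, 7, 3, 12, 10, 15]
Visit 8 → queue [7, 3, 12, 10, 15]
Visit 7 → queue [3, 12, 10, 15]
Visit 3 → queue [12, 10, 15]
Visit 12; enqueue 13 → queue [10, 15, 13]
Visit 10 → queue [15, 13]
Visit 15 → queue [13]
Visit 13 → queue []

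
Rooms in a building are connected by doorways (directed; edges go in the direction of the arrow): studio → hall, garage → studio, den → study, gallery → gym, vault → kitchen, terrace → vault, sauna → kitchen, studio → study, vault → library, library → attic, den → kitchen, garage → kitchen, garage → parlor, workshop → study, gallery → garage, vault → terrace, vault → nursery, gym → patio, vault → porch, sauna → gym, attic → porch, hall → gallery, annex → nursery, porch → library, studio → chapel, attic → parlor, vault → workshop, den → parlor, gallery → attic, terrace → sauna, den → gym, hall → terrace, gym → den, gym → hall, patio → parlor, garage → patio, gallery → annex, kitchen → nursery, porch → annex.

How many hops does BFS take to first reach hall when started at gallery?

2

Level 0: gallery
Level 1: annex, attic, garage, gym
Level 2: den, hall, kitchen, nursery, parlor, patio, porch, studio
Level 3: chapel, library, study, terrace
Level 4: sauna, vault
Level 5: workshop
hall first appears at level 2.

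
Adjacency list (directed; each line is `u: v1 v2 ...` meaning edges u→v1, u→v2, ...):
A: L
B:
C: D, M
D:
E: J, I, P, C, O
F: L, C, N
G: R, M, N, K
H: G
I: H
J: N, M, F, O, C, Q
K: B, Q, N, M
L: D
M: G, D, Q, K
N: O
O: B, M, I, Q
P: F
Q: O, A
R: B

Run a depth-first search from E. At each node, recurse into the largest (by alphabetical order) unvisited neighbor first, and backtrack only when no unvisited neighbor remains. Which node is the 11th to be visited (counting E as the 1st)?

K

Visit E
E → P
P → F
F → N
N → O
O → Q
Q → A
A → L
L → D
O → M
M → K
K → B
M → G
G → R
O → I
I → H
F → C
E → J

Visit order: E, P, F, N, O, Q, A, L, D, M, K, B, G, R, I, H, C, J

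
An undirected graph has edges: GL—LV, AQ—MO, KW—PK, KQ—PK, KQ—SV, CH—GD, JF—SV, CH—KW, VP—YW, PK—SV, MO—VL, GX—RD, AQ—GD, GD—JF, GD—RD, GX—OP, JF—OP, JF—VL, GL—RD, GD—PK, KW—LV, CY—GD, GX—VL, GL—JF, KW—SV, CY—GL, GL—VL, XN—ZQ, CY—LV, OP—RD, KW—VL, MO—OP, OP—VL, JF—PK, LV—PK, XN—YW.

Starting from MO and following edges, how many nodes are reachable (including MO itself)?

16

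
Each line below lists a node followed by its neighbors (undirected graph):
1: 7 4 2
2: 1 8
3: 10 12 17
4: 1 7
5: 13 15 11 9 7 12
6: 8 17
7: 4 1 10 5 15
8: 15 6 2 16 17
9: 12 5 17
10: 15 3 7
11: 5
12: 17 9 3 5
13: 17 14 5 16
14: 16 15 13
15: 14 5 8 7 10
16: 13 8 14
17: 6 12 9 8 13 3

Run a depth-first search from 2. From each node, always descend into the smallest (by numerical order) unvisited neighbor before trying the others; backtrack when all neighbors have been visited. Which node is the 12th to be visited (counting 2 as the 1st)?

6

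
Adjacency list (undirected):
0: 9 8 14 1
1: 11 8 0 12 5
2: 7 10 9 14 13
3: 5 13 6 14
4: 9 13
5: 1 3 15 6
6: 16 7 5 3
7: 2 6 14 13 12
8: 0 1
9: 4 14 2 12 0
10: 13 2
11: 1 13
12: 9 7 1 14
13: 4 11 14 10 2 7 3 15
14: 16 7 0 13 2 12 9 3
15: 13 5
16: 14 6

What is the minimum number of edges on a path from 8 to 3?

Level 0: 8
Level 1: 0, 1
Level 2: 5, 9, 11, 12, 14
Level 3: 2, 3, 4, 6, 7, 13, 15, 16
Level 4: 10
3 first appears at level 3.

3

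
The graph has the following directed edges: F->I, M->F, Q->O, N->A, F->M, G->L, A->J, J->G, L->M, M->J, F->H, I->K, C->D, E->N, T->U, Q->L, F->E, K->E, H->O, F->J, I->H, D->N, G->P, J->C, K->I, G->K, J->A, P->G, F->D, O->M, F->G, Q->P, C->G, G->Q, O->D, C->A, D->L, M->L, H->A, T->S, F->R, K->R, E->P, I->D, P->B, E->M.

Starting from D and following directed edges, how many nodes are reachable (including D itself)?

18

BFS from D visits: D, N, L, A, M, J, F, G, C, R, I, H, E, Q, P, K, O, B
Reachable nodes: 18 of 21 total.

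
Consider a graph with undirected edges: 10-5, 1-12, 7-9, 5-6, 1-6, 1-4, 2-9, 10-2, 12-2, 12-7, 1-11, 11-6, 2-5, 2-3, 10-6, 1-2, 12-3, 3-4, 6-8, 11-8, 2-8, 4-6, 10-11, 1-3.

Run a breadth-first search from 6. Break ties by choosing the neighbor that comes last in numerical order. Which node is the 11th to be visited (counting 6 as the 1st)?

Visit 6; enqueue 11, 10, 8, 5, 4, 1 → queue [11, 10, 8, 5, 4, 1]
Visit 11 → queue [10, 8, 5, 4, 1]
Visit 10; enqueue 2 → queue [8, 5, 4, 1, 2]
Visit 8 → queue [5, 4, 1, 2]
Visit 5 → queue [4, 1, 2]
Visit 4; enqueue 3 → queue [1, 2, 3]
Visit 1; enqueue 12 → queue [2, 3, 12]
Visit 2; enqueue 9 → queue [3, 12, 9]
Visit 3 → queue [12, 9]
Visit 12; enqueue 7 → queue [9, 7]
Visit 9 → queue [7]
Visit 7 → queue []

Visit order: 6, 11, 10, 8, 5, 4, 1, 2, 3, 12, 9, 7

9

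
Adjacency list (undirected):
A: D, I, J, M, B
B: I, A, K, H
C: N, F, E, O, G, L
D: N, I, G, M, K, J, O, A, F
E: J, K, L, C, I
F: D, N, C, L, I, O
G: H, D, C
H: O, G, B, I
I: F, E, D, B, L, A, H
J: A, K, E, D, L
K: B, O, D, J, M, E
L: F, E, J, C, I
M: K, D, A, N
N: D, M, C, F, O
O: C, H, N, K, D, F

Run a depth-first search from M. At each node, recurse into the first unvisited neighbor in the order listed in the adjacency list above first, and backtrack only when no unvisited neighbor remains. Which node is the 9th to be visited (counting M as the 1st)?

E

Visit M
M → K
K → B
B → I
I → F
F → D
D → N
N → C
C → E
E → J
J → A
J → L
C → O
O → H
H → G

Visit order: M, K, B, I, F, D, N, C, E, J, A, L, O, H, G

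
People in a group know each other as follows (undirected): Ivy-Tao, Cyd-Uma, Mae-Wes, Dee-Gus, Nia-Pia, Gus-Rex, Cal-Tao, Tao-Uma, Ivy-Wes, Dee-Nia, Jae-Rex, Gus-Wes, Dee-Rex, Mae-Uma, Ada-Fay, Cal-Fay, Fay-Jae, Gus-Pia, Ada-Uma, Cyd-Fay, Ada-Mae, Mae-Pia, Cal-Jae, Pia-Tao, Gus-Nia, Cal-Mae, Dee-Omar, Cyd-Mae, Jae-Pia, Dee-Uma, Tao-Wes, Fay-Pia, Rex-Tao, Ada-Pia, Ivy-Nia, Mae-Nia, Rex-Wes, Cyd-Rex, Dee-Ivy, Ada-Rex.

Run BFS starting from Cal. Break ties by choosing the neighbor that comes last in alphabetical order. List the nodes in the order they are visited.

Cal, Tao, Mae, Jae, Fay, Wes, Uma, Rex, Pia, Ivy, Nia, Cyd, Ada, Gus, Dee, Omar

Visit Cal; enqueue Tao, Mae, Jae, Fay → queue [Tao, Mae, Jae, Fay]
Visit Tao; enqueue Wes, Uma, Rex, Pia, Ivy → queue [Mae, Jae, Fay, Wes, Uma, Rex, Pia, Ivy]
Visit Mae; enqueue Nia, Cyd, Ada → queue [Jae, Fay, Wes, Uma, Rex, Pia, Ivy, Nia, Cyd, Ada]
Visit Jae → queue [Fay, Wes, Uma, Rex, Pia, Ivy, Nia, Cyd, Ada]
Visit Fay → queue [Wes, Uma, Rex, Pia, Ivy, Nia, Cyd, Ada]
Visit Wes; enqueue Gus → queue [Uma, Rex, Pia, Ivy, Nia, Cyd, Ada, Gus]
Visit Uma; enqueue Dee → queue [Rex, Pia, Ivy, Nia, Cyd, Ada, Gus, Dee]
Visit Rex → queue [Pia, Ivy, Nia, Cyd, Ada, Gus, Dee]
Visit Pia → queue [Ivy, Nia, Cyd, Ada, Gus, Dee]
Visit Ivy → queue [Nia, Cyd, Ada, Gus, Dee]
Visit Nia → queue [Cyd, Ada, Gus, Dee]
Visit Cyd → queue [Ada, Gus, Dee]
Visit Ada → queue [Gus, Dee]
Visit Gus → queue [Dee]
Visit Dee; enqueue Omar → queue [Omar]
Visit Omar → queue []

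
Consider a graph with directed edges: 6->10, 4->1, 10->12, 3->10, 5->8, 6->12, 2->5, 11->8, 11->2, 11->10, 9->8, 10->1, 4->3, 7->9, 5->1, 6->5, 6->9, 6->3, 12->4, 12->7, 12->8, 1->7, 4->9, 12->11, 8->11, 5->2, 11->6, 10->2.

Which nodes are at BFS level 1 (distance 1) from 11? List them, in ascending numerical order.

2, 6, 8, 10

Level 0: 11
Level 1: 2, 6, 8, 10
Level 2: 1, 3, 5, 9, 12
Level 3: 4, 7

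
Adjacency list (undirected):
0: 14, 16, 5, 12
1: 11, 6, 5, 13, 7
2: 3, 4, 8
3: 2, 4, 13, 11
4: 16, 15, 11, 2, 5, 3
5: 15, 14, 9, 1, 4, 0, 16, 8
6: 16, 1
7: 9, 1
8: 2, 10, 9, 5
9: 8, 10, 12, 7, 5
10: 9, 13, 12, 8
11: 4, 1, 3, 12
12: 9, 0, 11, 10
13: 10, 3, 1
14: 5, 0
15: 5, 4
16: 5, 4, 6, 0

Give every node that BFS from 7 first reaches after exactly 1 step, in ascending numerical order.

1, 9

Level 0: 7
Level 1: 1, 9
Level 2: 5, 6, 8, 10, 11, 12, 13
Level 3: 0, 2, 3, 4, 14, 15, 16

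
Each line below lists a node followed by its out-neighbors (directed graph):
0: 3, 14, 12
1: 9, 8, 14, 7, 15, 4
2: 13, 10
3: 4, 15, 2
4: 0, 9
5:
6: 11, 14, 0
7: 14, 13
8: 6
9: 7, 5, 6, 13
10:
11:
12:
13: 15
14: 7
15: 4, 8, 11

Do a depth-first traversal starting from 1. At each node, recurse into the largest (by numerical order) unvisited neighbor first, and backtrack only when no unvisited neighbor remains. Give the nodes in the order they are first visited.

Visit 1
1 → 15
15 → 11
15 → 8
8 → 6
6 → 14
14 → 7
7 → 13
6 → 0
0 → 12
0 → 3
3 → 4
4 → 9
9 → 5
3 → 2
2 → 10

1 -> 15 -> 11 -> 8 -> 6 -> 14 -> 7 -> 13 -> 0 -> 12 -> 3 -> 4 -> 9 -> 5 -> 2 -> 10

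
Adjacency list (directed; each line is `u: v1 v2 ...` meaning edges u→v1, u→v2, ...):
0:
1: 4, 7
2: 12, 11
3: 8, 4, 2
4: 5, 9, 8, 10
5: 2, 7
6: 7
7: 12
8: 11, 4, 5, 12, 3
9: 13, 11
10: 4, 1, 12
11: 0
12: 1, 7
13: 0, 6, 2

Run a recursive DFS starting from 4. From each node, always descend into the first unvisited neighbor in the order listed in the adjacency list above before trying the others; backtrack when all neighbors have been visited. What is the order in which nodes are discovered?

4 5 2 12 1 7 11 0 9 13 6 8 3 10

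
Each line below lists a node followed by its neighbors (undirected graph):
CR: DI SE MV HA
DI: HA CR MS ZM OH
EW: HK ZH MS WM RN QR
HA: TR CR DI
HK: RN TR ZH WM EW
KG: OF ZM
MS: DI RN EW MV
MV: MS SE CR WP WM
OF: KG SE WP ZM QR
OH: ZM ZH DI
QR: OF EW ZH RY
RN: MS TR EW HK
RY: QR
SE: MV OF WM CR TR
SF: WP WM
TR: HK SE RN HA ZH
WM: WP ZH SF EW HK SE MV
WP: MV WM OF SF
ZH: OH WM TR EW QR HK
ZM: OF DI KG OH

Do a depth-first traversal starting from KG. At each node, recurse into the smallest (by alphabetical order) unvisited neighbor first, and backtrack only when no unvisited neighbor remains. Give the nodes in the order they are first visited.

KG → OF → QR → EW → HK → RN → MS → DI → CR → HA → TR → SE → MV → WM → SF → WP → ZH → OH → ZM → RY

Visit KG
KG → OF
OF → QR
QR → EW
EW → HK
HK → RN
RN → MS
MS → DI
DI → CR
CR → HA
HA → TR
TR → SE
SE → MV
MV → WM
WM → SF
SF → WP
WM → ZH
ZH → OH
OH → ZM
QR → RY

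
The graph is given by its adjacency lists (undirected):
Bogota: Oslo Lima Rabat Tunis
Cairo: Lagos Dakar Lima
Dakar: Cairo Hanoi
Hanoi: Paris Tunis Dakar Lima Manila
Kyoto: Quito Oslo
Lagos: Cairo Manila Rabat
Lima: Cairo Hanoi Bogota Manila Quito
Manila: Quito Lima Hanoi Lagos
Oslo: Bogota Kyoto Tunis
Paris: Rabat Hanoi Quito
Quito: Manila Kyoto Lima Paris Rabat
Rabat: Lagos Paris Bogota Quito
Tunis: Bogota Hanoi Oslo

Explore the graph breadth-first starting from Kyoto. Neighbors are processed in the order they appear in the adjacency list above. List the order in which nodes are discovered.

Kyoto Quito Oslo Manila Lima Paris Rabat Bogota Tunis Hanoi Lagos Cairo Dakar

Visit Kyoto; enqueue Quito, Oslo → queue [Quito, Oslo]
Visit Quito; enqueue Manila, Lima, Paris, Rabat → queue [Oslo, Manila, Lima, Paris, Rabat]
Visit Oslo; enqueue Bogota, Tunis → queue [Manila, Lima, Paris, Rabat, Bogota, Tunis]
Visit Manila; enqueue Hanoi, Lagos → queue [Lima, Paris, Rabat, Bogota, Tunis, Hanoi, Lagos]
Visit Lima; enqueue Cairo → queue [Paris, Rabat, Bogota, Tunis, Hanoi, Lagos, Cairo]
Visit Paris → queue [Rabat, Bogota, Tunis, Hanoi, Lagos, Cairo]
Visit Rabat → queue [Bogota, Tunis, Hanoi, Lagos, Cairo]
Visit Bogota → queue [Tunis, Hanoi, Lagos, Cairo]
Visit Tunis → queue [Hanoi, Lagos, Cairo]
Visit Hanoi; enqueue Dakar → queue [Lagos, Cairo, Dakar]
Visit Lagos → queue [Cairo, Dakar]
Visit Cairo → queue [Dakar]
Visit Dakar → queue []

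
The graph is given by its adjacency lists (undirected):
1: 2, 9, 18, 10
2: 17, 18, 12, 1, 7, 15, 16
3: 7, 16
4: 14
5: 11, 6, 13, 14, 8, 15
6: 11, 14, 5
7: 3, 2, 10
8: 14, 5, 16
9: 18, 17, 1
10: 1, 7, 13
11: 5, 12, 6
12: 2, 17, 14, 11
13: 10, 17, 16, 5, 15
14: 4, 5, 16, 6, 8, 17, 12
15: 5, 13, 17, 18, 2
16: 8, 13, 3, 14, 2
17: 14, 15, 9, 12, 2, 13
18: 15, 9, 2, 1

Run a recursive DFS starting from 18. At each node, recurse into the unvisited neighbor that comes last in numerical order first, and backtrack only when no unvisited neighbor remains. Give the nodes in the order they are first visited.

Visit 18
18 → 15
15 → 17
17 → 14
14 → 16
16 → 13
13 → 10
10 → 7
7 → 3
7 → 2
2 → 12
12 → 11
11 → 6
6 → 5
5 → 8
2 → 1
1 → 9
14 → 4

18, 15, 17, 14, 16, 13, 10, 7, 3, 2, 12, 11, 6, 5, 8, 1, 9, 4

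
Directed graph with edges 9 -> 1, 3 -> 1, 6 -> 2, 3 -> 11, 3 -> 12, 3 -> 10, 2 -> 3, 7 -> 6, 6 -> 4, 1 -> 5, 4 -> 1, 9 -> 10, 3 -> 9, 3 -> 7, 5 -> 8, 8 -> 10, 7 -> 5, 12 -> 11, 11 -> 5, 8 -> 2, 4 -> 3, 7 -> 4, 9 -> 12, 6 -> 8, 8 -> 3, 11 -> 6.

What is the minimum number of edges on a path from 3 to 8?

Level 0: 3
Level 1: 1, 7, 9, 10, 11, 12
Level 2: 4, 5, 6
Level 3: 2, 8
8 first appears at level 3.

3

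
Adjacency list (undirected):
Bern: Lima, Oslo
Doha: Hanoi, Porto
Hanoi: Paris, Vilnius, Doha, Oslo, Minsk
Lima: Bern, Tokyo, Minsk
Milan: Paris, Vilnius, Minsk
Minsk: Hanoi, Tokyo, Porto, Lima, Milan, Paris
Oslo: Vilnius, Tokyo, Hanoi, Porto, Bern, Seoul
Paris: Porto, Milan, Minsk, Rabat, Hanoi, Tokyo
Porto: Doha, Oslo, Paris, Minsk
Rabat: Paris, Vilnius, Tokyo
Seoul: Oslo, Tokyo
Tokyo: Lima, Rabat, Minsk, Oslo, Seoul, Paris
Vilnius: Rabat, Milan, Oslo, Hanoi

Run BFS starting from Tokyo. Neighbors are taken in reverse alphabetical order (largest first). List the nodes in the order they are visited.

Tokyo → Seoul → Rabat → Paris → Oslo → Minsk → Lima → Vilnius → Porto → Milan → Hanoi → Bern → Doha

Visit Tokyo; enqueue Seoul, Rabat, Paris, Oslo, Minsk, Lima → queue [Seoul, Rabat, Paris, Oslo, Minsk, Lima]
Visit Seoul → queue [Rabat, Paris, Oslo, Minsk, Lima]
Visit Rabat; enqueue Vilnius → queue [Paris, Oslo, Minsk, Lima, Vilnius]
Visit Paris; enqueue Porto, Milan, Hanoi → queue [Oslo, Minsk, Lima, Vilnius, Porto, Milan, Hanoi]
Visit Oslo; enqueue Bern → queue [Minsk, Lima, Vilnius, Porto, Milan, Hanoi, Bern]
Visit Minsk → queue [Lima, Vilnius, Porto, Milan, Hanoi, Bern]
Visit Lima → queue [Vilnius, Porto, Milan, Hanoi, Bern]
Visit Vilnius → queue [Porto, Milan, Hanoi, Bern]
Visit Porto; enqueue Doha → queue [Milan, Hanoi, Bern, Doha]
Visit Milan → queue [Hanoi, Bern, Doha]
Visit Hanoi → queue [Bern, Doha]
Visit Bern → queue [Doha]
Visit Doha → queue []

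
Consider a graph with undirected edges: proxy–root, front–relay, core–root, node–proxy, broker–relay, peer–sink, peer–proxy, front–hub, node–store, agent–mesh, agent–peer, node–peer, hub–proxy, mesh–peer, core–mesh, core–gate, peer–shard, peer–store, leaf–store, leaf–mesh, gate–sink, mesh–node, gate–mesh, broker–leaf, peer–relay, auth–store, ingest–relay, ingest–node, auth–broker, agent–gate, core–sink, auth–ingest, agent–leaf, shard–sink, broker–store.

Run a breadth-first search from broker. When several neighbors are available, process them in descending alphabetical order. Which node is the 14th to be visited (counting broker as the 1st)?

Visit broker; enqueue store, relay, leaf, auth → queue [store, relay, leaf, auth]
Visit store; enqueue peer, node → queue [relay, leaf, auth, peer, node]
Visit relay; enqueue ingest, front → queue [leaf, auth, peer, node, ingest, front]
Visit leaf; enqueue mesh, agent → queue [auth, peer, node, ingest, front, mesh, agent]
Visit auth → queue [peer, node, ingest, front, mesh, agent]
Visit peer; enqueue sink, shard, proxy → queue [node, ingest, front, mesh, agent, sink, shard, proxy]
Visit node → queue [ingest, front, mesh, agent, sink, shard, proxy]
Visit ingest → queue [front, mesh, agent, sink, shard, proxy]
Visit front; enqueue hub → queue [mesh, agent, sink, shard, proxy, hub]
Visit mesh; enqueue gate, core → queue [agent, sink, shard, proxy, hub, gate, core]
Visit agent → queue [sink, shard, proxy, hub, gate, core]
Visit sink → queue [shard, proxy, hub, gate, core]
Visit shard → queue [proxy, hub, gate, core]
Visit proxy; enqueue root → queue [hub, gate, core, root]
Visit hub → queue [gate, core, root]
Visit gate → queue [core, root]
Visit core → queue [root]
Visit root → queue []

Visit order: broker, store, relay, leaf, auth, peer, node, ingest, front, mesh, agent, sink, shard, proxy, hub, gate, core, root

proxy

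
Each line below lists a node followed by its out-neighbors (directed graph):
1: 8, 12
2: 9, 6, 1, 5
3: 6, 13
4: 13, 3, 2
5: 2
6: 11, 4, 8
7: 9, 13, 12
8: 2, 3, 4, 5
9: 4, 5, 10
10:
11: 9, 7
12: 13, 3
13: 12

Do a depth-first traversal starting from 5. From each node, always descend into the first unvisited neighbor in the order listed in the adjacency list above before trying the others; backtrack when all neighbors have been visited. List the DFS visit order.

Visit 5
5 → 2
2 → 9
9 → 4
4 → 13
13 → 12
12 → 3
3 → 6
6 → 11
11 → 7
6 → 8
9 → 10
2 → 1

5 2 9 4 13 12 3 6 11 7 8 10 1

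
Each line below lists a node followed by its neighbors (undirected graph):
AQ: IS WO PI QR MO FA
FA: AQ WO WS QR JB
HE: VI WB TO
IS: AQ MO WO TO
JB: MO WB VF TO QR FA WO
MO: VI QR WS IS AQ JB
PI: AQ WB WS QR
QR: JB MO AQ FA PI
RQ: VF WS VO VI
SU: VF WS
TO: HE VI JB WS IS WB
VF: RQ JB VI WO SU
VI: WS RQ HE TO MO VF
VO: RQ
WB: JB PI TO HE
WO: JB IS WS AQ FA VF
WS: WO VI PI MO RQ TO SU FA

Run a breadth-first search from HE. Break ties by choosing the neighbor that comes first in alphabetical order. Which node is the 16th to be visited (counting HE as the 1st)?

Visit HE; enqueue TO, VI, WB → queue [TO, VI, WB]
Visit TO; enqueue IS, JB, WS → queue [VI, WB, IS, JB, WS]
Visit VI; enqueue MO, RQ, VF → queue [WB, IS, JB, WS, MO, RQ, VF]
Visit WB; enqueue PI → queue [IS, JB, WS, MO, RQ, VF, PI]
Visit IS; enqueue AQ, WO → queue [JB, WS, MO, RQ, VF, PI, AQ, WO]
Visit JB; enqueue FA, QR → queue [WS, MO, RQ, VF, PI, AQ, WO, FA, QR]
Visit WS; enqueue SU → queue [MO, RQ, VF, PI, AQ, WO, FA, QR, SU]
Visit MO → queue [RQ, VF, PI, AQ, WO, FA, QR, SU]
Visit RQ; enqueue VO → queue [VF, PI, AQ, WO, FA, QR, SU, VO]
Visit VF → queue [PI, AQ, WO, FA, QR, SU, VO]
Visit PI → queue [AQ, WO, FA, QR, SU, VO]
Visit AQ → queue [WO, FA, QR, SU, VO]
Visit WO → queue [FA, QR, SU, VO]
Visit FA → queue [QR, SU, VO]
Visit QR → queue [SU, VO]
Visit SU → queue [VO]
Visit VO → queue []

Visit order: HE, TO, VI, WB, IS, JB, WS, MO, RQ, VF, PI, AQ, WO, FA, QR, SU, VO

SU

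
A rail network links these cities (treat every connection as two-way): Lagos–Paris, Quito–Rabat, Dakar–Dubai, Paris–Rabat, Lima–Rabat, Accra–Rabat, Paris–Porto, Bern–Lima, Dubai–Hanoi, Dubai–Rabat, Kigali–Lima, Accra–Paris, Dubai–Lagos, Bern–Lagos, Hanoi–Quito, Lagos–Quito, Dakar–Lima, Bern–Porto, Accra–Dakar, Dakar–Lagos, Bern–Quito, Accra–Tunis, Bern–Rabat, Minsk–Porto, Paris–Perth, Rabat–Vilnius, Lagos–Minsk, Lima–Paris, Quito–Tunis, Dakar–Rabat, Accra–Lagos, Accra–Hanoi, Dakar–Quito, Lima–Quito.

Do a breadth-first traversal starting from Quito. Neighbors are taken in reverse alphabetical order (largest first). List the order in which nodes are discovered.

Visit Quito; enqueue Tunis, Rabat, Lima, Lagos, Hanoi, Dakar, Bern → queue [Tunis, Rabat, Lima, Lagos, Hanoi, Dakar, Bern]
Visit Tunis; enqueue Accra → queue [Rabat, Lima, Lagos, Hanoi, Dakar, Bern, Accra]
Visit Rabat; enqueue Vilnius, Paris, Dubai → queue [Lima, Lagos, Hanoi, Dakar, Bern, Accra, Vilnius, Paris, Dubai]
Visit Lima; enqueue Kigali → queue [Lagos, Hanoi, Dakar, Bern, Accra, Vilnius, Paris, Dubai, Kigali]
Visit Lagos; enqueue Minsk → queue [Hanoi, Dakar, Bern, Accra, Vilnius, Paris, Dubai, Kigali, Minsk]
Visit Hanoi → queue [Dakar, Bern, Accra, Vilnius, Paris, Dubai, Kigali, Minsk]
Visit Dakar → queue [Bern, Accra, Vilnius, Paris, Dubai, Kigali, Minsk]
Visit Bern; enqueue Porto → queue [Accra, Vilnius, Paris, Dubai, Kigali, Minsk, Porto]
Visit Accra → queue [Vilnius, Paris, Dubai, Kigali, Minsk, Porto]
Visit Vilnius → queue [Paris, Dubai, Kigali, Minsk, Porto]
Visit Paris; enqueue Perth → queue [Dubai, Kigali, Minsk, Porto, Perth]
Visit Dubai → queue [Kigali, Minsk, Porto, Perth]
Visit Kigali → queue [Minsk, Porto, Perth]
Visit Minsk → queue [Porto, Perth]
Visit Porto → queue [Perth]
Visit Perth → queue []

Quito → Tunis → Rabat → Lima → Lagos → Hanoi → Dakar → Bern → Accra → Vilnius → Paris → Dubai → Kigali → Minsk → Porto → Perth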